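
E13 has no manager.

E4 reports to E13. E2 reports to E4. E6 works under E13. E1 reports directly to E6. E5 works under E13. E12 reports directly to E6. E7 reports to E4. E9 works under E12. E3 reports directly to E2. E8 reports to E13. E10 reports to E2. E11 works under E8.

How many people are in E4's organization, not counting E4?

E4 directly manages E2, E7. Under E2: E10, E3 (2). E7 has no reports. So E4's organization is 2 direct reports plus everyone under them: 3 + 1 = 4.

4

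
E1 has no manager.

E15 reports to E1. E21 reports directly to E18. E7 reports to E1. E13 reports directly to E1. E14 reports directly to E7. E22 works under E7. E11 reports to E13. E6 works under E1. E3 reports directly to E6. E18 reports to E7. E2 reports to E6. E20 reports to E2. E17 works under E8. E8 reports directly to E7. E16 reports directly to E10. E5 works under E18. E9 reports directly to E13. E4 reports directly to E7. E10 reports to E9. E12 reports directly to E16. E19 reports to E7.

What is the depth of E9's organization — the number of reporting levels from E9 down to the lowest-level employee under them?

3

The longest chain under E9 runs E9 → E10 → E16 → E12, which is 3 levels below E9.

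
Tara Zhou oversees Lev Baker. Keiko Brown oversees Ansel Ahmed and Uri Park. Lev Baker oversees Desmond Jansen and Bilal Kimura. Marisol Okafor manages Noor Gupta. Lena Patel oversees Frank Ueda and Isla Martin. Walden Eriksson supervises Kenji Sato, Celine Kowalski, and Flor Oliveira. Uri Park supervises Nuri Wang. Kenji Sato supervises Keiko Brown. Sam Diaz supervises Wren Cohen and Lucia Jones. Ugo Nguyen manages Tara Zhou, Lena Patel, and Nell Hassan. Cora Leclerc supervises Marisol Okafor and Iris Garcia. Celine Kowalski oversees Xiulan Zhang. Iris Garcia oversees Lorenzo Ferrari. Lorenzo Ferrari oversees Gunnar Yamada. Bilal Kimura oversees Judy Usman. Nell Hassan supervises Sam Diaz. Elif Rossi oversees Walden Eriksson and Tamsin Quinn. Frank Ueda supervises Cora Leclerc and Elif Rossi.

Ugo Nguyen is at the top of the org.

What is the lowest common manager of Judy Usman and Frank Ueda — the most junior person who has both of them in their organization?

Judy Usman's chain of managers is Bilal Kimura, Lev Baker, Tara Zhou, Ugo Nguyen. Frank Ueda's chain of managers is Lena Patel, Ugo Nguyen. The first manager that appears in both chains is Ugo Nguyen.

Ugo Nguyen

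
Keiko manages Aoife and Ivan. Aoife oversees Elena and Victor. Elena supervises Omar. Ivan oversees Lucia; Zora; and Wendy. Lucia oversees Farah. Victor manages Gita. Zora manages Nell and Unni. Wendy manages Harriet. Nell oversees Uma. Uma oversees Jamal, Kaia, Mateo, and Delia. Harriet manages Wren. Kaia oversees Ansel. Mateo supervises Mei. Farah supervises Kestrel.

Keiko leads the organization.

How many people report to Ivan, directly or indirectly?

16

Ivan directly manages Lucia, Zora, Wendy. Under Lucia: Farah, Kestrel (2). Under Zora: Unni, Nell, Uma, Delia, Mateo, Mei, Kaia, Ansel, Jamal (9). Under Wendy: Harriet, Wren (2). So Ivan's organization is 3 direct reports plus everyone under them: 3 + 10 + 3 = 16.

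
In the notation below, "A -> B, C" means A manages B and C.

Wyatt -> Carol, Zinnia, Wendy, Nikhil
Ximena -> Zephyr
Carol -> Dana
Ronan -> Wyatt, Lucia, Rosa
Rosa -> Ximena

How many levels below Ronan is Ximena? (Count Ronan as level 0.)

2

Chain from Ximena up to Ronan: Ximena → Rosa → Ronan. That is 2 steps up, so Ximena is 2 levels below Ronan.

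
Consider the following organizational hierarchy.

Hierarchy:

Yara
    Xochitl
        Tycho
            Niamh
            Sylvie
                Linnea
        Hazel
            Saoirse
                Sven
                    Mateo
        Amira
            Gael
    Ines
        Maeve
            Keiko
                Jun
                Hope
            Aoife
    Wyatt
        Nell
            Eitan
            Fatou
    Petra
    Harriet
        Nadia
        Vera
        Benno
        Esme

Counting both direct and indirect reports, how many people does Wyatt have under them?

3

Wyatt directly manages Nell. Under Nell: Fatou, Eitan (2). That's 3 in total.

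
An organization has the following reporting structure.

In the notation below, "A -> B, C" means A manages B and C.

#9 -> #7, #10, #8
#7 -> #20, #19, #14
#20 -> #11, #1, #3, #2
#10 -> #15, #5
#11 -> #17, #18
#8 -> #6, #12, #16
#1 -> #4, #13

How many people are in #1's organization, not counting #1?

2

#1 directly manages #4, #13. #4 has no reports. #13 has no reports. So #1's organization is 2 direct reports plus everyone under them: 1 + 1 = 2.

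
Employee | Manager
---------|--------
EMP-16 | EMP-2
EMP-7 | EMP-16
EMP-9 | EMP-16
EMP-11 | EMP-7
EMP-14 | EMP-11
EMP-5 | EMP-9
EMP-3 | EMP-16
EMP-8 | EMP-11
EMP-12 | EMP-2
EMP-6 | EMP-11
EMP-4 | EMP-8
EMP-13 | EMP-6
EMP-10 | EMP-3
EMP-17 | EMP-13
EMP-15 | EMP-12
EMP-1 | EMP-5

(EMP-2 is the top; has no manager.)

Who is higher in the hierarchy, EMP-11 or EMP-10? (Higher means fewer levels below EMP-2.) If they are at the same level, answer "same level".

Both EMP-11 and EMP-10 are 3 levels below EMP-2.

same level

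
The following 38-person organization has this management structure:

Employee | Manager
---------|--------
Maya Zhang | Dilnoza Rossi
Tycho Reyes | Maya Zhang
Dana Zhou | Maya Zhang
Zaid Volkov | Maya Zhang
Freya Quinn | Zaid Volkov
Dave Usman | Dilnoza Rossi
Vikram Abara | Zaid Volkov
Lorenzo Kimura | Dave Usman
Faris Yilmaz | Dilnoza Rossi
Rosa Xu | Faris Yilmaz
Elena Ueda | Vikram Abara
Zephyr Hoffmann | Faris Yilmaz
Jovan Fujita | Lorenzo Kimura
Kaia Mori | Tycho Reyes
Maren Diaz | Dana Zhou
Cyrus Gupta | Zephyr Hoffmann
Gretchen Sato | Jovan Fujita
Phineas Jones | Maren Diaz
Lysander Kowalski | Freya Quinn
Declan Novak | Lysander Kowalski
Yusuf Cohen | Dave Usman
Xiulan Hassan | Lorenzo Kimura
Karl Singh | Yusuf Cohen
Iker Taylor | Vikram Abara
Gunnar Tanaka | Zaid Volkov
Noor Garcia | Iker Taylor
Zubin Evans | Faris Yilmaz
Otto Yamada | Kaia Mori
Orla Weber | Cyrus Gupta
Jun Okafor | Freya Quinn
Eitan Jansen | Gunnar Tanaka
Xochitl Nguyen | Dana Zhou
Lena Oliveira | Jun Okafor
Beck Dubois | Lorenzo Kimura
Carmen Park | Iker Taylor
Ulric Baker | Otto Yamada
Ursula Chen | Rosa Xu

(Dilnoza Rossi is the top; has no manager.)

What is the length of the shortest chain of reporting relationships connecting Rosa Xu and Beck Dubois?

5

Rosa Xu is 2 levels below Dilnoza Rossi, and Beck Dubois is 3 levels below Dilnoza Rossi (their lowest common manager). The shortest path runs up from Rosa Xu to Dilnoza Rossi and back down to Beck Dubois: 2 + 3 = 5 links.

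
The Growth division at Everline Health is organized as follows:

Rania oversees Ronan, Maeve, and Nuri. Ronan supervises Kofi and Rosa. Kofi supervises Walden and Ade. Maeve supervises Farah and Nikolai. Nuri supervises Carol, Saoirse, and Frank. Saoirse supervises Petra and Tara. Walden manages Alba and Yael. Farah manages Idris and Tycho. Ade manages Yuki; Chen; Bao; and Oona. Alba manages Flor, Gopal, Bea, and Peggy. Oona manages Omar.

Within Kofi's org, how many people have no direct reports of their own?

The people in Kofi's organization with no one reporting to them are Omar, Bao, Yuki, Chen, Yael, Peggy, Bea, Gopal, Flor. That is 9.

9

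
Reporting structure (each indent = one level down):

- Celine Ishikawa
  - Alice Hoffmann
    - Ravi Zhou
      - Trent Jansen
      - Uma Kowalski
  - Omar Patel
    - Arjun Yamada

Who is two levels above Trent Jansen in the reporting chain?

Trent Jansen reports to Ravi Zhou, and Ravi Zhou reports to Alice Hoffmann. So Trent Jansen's skip-level manager is Alice Hoffmann.

Alice Hoffmann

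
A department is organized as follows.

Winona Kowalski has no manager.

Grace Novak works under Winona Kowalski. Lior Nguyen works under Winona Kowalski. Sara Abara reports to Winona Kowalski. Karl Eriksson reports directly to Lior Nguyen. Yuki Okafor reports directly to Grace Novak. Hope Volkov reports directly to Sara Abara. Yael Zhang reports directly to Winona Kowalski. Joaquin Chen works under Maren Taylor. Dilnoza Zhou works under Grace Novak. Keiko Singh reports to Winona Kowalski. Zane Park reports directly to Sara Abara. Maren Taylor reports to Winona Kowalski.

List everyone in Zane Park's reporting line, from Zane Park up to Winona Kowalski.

Zane Park -> Sara Abara -> Winona Kowalski

Zane Park reports to Sara Abara. Sara Abara reports to Winona Kowalski. Winona Kowalski is at the top.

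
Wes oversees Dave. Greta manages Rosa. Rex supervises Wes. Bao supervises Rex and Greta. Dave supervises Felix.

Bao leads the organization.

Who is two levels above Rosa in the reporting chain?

Bao

Rosa reports to Greta, and Greta reports to Bao. So Rosa's skip-level manager is Bao.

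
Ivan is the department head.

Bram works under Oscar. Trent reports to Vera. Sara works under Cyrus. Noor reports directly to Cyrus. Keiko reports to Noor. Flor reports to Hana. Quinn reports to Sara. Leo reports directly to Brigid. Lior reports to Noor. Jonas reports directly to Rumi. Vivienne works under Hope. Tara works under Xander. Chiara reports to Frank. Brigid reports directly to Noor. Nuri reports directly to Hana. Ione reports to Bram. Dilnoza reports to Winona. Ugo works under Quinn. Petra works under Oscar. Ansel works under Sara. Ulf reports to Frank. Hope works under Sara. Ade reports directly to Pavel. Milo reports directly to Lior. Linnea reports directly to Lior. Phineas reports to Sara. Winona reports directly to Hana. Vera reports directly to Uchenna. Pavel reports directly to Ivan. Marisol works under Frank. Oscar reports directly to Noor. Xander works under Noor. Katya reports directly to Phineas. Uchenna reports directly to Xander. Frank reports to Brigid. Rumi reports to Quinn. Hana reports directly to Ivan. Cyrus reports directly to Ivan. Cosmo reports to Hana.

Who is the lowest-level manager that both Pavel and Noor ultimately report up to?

Pavel's chain of managers is Ivan. Noor's chain of managers is Cyrus, Ivan. The first manager that appears in both chains is Ivan.

Ivan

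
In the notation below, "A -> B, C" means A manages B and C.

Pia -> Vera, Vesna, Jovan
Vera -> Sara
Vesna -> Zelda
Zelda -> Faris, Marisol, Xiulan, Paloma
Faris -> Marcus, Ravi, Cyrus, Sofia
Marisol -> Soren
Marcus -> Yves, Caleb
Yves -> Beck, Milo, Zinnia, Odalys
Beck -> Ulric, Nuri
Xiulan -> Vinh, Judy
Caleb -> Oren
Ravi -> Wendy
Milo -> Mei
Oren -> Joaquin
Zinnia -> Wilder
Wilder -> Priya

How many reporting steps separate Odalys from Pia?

Chain from Odalys up to Pia: Odalys → Yves → Marcus → Faris → Zelda → Vesna → Pia. That is 6 steps up, so Odalys is 6 levels below Pia.

6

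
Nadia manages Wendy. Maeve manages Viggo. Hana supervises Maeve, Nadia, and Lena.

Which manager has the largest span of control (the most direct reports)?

Hana

Direct-report counts: Hana has 3; Nadia has 1; Maeve has 1. The largest is 3, held by Hana.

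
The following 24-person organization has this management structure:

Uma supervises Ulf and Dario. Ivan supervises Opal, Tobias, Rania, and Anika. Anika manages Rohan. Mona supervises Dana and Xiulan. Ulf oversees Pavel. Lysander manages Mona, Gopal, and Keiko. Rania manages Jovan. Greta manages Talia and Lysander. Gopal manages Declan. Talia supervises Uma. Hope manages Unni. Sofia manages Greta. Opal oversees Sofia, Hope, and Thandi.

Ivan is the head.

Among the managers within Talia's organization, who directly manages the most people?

Uma

Direct-report counts within Talia's organization: Talia has 1; Uma has 2; Ulf has 1. The largest is 2, held by Uma.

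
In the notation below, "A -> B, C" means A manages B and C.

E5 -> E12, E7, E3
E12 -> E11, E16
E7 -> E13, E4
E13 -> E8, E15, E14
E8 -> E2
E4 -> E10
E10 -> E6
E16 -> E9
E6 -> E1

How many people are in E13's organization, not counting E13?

E13 directly manages E8, E15, E14. Under E8: E2 (1). E15 has no reports. E14 has no reports. So E13's organization is 3 direct reports plus everyone under them: 2 + 1 + 1 = 4.

4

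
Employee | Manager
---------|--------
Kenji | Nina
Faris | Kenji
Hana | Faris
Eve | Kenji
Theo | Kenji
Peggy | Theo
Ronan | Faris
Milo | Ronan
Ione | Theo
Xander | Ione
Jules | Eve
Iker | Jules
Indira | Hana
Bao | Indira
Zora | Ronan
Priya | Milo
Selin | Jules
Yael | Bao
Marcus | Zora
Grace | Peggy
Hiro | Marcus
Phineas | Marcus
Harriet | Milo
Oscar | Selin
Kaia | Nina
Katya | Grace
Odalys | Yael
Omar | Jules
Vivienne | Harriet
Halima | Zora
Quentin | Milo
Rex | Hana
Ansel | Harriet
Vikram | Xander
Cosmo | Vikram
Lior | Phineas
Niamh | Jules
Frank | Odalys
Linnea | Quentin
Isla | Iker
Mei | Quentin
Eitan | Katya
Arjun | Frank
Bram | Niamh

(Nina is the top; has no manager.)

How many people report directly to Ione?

1

Ione directly manages Xander. That is 1 direct report.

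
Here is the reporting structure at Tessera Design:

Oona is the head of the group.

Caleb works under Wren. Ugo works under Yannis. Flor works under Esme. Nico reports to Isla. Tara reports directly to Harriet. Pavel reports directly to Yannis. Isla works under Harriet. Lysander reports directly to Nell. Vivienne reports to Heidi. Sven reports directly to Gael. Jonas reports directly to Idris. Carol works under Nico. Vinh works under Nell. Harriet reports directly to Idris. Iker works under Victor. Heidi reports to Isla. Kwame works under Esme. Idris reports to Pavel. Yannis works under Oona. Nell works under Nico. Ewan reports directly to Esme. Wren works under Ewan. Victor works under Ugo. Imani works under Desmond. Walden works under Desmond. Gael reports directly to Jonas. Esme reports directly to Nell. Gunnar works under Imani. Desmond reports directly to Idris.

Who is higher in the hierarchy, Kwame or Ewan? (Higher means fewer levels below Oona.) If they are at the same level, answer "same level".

Both Kwame and Ewan are 9 levels below Oona.

same level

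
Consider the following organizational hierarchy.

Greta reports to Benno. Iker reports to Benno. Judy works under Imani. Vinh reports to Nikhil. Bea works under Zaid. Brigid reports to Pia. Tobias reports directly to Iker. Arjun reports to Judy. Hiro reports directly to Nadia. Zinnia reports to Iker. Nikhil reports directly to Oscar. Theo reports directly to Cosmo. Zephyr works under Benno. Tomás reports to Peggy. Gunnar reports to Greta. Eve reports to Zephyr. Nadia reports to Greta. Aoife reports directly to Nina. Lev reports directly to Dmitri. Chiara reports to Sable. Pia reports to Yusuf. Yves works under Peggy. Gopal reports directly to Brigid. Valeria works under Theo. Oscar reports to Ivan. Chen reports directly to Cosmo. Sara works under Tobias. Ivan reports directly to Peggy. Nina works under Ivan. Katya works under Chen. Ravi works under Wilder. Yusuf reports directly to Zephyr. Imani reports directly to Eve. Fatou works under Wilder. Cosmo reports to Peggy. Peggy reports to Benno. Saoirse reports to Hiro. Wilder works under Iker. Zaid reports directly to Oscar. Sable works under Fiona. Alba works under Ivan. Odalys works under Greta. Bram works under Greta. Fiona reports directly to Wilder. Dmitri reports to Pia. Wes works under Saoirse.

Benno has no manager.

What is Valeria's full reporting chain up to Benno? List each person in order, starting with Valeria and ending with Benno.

Valeria reports to Theo. Theo reports to Cosmo. Cosmo reports to Peggy. Peggy reports to Benno. Benno is at the top.

Valeria -> Theo -> Cosmo -> Peggy -> Benno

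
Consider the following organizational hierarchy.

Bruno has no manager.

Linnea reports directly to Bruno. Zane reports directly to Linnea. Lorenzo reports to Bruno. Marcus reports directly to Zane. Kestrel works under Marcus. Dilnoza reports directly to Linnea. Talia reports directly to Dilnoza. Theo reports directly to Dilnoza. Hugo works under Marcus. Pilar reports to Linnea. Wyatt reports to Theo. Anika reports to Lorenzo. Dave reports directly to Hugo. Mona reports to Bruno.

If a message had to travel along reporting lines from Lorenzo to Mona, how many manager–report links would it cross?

2

Lorenzo is 1 level below Bruno, and Mona is 1 level below Bruno (their lowest common manager). The shortest path runs up from Lorenzo to Bruno and back down to Mona: 1 + 1 = 2 links.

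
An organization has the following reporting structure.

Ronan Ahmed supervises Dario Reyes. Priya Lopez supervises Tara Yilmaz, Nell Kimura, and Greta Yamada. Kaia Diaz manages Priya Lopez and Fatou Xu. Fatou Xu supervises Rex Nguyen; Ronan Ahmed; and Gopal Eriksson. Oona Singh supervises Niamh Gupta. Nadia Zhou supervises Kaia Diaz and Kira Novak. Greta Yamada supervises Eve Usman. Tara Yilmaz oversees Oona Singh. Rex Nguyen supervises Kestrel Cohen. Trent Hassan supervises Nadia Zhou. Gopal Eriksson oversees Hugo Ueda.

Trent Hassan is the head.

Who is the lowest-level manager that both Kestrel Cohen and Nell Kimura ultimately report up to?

Kestrel Cohen's chain of managers is Rex Nguyen, Fatou Xu, Kaia Diaz, Nadia Zhou, Trent Hassan. Nell Kimura's chain of managers is Priya Lopez, Kaia Diaz, Nadia Zhou, Trent Hassan. The first manager that appears in both chains is Kaia Diaz.

Kaia Diaz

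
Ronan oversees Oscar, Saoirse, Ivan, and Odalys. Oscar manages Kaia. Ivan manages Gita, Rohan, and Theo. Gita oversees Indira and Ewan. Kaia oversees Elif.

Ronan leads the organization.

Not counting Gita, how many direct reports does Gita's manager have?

2

Gita reports to Ivan. Ivan's other direct reports are Rohan, Theo — 2 peers.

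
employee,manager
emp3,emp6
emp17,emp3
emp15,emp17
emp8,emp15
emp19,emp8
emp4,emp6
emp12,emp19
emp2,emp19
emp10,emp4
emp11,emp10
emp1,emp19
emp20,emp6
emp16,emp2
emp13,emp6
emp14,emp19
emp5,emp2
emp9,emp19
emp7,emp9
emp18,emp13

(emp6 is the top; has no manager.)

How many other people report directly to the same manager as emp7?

emp7 reports to emp9, and emp9 has no other direct reports. emp7 has 0 peers.

0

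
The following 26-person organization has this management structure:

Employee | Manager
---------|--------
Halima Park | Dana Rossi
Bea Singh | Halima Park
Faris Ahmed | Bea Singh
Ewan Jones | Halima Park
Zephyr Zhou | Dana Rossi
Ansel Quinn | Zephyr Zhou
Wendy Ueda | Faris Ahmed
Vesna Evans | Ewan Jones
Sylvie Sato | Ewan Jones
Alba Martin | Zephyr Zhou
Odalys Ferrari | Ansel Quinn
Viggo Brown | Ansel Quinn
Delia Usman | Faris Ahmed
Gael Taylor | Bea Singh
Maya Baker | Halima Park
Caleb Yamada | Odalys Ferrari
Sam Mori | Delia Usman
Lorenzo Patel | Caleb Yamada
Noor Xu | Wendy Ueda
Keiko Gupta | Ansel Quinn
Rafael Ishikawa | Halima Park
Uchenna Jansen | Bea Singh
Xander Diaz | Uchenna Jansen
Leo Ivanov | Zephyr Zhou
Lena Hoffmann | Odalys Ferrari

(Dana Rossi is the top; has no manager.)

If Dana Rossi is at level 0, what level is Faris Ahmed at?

3

Chain from Faris Ahmed up to Dana Rossi: Faris Ahmed → Bea Singh → Halima Park → Dana Rossi. That is 3 steps up, so Faris Ahmed is 3 levels below Dana Rossi.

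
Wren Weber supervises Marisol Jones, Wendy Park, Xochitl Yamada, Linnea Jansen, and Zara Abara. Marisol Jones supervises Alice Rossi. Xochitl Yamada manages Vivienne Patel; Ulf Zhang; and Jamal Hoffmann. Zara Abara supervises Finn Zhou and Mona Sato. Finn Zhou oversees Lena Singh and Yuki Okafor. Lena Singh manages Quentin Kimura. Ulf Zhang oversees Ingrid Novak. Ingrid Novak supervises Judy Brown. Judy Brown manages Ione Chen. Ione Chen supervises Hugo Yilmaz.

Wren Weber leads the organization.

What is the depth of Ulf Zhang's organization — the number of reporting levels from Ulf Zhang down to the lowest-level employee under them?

The longest chain under Ulf Zhang runs Ulf Zhang → Ingrid Novak → Judy Brown → Ione Chen → Hugo Yilmaz, which is 4 levels below Ulf Zhang.

4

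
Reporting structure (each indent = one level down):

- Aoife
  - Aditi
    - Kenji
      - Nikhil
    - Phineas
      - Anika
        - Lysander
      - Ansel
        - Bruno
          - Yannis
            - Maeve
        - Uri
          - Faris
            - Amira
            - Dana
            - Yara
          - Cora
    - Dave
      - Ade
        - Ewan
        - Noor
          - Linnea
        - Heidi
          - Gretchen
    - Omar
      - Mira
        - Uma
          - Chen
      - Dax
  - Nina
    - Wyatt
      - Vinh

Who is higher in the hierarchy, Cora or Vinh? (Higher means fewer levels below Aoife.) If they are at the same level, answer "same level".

Vinh

Cora is 5 levels below Aoife; Vinh is 3. Vinh is higher.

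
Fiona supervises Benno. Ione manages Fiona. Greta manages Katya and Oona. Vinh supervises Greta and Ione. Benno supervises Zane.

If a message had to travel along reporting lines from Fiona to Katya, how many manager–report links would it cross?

4

Fiona is 2 levels below Vinh, and Katya is 2 levels below Vinh (their lowest common manager). The shortest path runs up from Fiona to Vinh and back down to Katya: 2 + 2 = 4 links.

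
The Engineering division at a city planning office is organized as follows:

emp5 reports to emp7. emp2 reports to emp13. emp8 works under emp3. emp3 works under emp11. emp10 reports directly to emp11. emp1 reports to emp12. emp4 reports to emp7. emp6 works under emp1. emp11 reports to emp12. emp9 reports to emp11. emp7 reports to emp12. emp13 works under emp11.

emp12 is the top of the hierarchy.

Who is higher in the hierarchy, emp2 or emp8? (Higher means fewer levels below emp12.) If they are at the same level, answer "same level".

Both emp2 and emp8 are 3 levels below emp12.

same level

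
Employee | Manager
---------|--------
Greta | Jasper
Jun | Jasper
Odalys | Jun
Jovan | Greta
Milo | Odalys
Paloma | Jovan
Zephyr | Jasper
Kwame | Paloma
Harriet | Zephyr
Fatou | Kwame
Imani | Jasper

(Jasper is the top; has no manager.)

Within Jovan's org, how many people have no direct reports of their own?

The only person in Jovan's organization with no one reporting to them is Fatou. That is 1.

1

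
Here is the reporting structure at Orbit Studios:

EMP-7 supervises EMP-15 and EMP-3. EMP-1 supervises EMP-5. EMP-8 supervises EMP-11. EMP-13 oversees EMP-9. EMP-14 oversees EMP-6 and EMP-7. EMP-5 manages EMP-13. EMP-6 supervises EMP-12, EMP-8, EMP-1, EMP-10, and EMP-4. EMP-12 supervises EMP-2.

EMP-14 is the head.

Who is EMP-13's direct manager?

EMP-13 reports directly to EMP-5.

EMP-5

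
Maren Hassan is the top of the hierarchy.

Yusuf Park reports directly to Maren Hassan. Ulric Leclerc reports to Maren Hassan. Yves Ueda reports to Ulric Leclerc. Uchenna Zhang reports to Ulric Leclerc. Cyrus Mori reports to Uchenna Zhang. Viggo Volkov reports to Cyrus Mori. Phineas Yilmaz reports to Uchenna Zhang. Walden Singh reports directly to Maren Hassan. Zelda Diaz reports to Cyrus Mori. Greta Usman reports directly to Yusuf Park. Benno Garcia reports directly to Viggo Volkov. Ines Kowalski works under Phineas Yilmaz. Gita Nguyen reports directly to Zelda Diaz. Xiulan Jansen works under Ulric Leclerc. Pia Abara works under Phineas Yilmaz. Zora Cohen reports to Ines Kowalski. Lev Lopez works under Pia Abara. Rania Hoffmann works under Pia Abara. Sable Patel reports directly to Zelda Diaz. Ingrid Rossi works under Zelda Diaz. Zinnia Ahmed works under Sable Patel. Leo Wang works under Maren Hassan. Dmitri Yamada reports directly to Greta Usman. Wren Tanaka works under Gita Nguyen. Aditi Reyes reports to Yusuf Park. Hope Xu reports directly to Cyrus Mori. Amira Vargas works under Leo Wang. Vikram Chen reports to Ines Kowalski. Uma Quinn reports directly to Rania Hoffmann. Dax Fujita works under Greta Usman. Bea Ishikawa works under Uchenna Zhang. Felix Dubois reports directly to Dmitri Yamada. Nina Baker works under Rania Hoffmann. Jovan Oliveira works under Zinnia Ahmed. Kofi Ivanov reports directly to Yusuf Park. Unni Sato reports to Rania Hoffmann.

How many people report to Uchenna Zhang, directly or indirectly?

Uchenna Zhang directly manages Cyrus Mori, Phineas Yilmaz, Bea Ishikawa. Under Cyrus Mori: Hope Xu, Zelda Diaz, Ingrid Rossi, Sable Patel, Zinnia Ahmed, Jovan Oliveira, Gita Nguyen, Wren Tanaka, Viggo Volkov, Benno Garcia (10). Under Phineas Yilmaz: Pia Abara, Rania Hoffmann, Unni Sato, Nina Baker, Uma Quinn, Lev Lopez, Ines Kowalski, Vikram Chen, Zora Cohen (9). Bea Ishikawa has no reports. So Uchenna Zhang's organization is 3 direct reports plus everyone under them: 11 + 10 + 1 = 22.

22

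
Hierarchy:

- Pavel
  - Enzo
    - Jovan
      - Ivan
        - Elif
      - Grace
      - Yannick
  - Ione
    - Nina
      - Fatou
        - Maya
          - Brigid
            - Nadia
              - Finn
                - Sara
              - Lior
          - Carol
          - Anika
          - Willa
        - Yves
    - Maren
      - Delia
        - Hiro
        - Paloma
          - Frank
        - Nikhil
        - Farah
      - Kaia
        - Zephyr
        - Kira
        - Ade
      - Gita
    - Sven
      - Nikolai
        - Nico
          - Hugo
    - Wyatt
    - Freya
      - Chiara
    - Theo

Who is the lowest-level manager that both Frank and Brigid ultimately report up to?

Ione

Frank's chain of managers is Paloma, Delia, Maren, Ione, Pavel. Brigid's chain of managers is Maya, Fatou, Nina, Ione, Pavel. The first manager that appears in both chains is Ione.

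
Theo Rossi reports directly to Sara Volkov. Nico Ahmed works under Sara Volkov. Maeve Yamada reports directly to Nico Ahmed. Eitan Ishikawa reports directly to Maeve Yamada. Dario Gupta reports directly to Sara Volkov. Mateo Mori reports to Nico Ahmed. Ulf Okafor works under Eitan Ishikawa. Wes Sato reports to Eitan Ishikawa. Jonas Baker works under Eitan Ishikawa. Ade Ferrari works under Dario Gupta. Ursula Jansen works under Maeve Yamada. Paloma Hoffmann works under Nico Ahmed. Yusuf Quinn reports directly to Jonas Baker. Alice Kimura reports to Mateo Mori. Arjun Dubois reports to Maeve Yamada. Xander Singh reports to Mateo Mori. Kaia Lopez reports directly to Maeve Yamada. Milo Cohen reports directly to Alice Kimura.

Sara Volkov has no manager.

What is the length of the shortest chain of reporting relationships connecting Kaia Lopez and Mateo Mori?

3

Kaia Lopez is 2 levels below Nico Ahmed, and Mateo Mori is 1 level below Nico Ahmed (their lowest common manager). The shortest path runs up from Kaia Lopez to Nico Ahmed and back down to Mateo Mori: 2 + 1 = 3 links.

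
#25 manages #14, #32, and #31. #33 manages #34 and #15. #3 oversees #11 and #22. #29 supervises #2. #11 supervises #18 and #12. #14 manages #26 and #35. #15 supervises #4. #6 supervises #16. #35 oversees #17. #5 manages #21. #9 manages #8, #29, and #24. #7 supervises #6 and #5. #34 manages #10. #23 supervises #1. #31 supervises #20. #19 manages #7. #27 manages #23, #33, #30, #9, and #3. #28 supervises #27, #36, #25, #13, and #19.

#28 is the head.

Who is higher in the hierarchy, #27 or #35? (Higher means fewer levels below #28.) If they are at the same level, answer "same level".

#27

#27 is 1 level below #28; #35 is 3. #27 is higher.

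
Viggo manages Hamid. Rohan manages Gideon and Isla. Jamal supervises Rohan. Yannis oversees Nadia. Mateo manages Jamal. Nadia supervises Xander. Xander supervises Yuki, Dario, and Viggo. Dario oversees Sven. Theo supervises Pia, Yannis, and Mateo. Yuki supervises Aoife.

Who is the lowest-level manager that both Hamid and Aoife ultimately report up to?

Xander

Hamid's chain of managers is Viggo, Xander, Nadia, Yannis, Theo. Aoife's chain of managers is Yuki, Xander, Nadia, Yannis, Theo. The first manager that appears in both chains is Xander.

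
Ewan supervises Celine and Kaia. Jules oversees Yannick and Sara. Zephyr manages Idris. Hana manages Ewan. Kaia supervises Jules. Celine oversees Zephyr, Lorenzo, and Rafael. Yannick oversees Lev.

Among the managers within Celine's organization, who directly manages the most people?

Celine

Direct-report counts within Celine's organization: Celine has 3; Zephyr has 1. The largest is 3, held by Celine.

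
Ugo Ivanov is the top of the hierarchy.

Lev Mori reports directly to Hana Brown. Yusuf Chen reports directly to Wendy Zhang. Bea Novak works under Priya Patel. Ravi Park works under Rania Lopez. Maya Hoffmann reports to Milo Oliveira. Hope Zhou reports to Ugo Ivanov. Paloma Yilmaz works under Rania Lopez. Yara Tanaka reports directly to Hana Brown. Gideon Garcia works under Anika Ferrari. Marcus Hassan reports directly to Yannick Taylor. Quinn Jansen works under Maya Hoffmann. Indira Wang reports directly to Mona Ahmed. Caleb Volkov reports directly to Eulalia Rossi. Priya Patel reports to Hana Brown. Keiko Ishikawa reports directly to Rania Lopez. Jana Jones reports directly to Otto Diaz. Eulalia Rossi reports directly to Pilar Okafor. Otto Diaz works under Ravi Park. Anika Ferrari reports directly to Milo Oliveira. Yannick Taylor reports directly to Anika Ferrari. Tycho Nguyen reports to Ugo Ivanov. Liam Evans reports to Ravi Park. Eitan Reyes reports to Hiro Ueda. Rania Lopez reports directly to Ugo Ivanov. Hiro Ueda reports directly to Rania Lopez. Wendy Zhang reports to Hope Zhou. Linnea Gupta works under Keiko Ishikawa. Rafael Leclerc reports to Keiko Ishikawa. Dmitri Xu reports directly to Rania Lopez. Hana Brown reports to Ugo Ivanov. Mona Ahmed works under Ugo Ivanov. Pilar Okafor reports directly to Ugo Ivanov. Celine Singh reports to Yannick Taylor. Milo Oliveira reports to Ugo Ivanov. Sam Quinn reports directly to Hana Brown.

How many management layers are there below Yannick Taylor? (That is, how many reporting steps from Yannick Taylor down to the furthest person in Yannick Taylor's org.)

1

The longest chain under Yannick Taylor runs Yannick Taylor → Celine Singh, which is 1 level below Yannick Taylor.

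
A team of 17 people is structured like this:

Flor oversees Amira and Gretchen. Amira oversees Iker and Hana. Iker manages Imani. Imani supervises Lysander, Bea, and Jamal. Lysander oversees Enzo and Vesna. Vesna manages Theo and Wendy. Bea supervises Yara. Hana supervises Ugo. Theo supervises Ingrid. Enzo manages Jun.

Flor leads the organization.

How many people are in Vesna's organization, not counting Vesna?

Vesna directly manages Theo, Wendy. Under Theo: Ingrid (1). Wendy has no reports. So Vesna's organization is 2 direct reports plus everyone under them: 2 + 1 = 3.

3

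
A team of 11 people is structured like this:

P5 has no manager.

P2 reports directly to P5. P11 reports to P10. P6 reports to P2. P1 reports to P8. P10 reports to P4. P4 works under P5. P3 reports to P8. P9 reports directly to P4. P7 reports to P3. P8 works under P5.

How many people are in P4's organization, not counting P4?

3

P4 directly manages P10, P9. Under P10: P11 (1). P9 has no reports. So P4's organization is 2 direct reports plus everyone under them: 2 + 1 = 3.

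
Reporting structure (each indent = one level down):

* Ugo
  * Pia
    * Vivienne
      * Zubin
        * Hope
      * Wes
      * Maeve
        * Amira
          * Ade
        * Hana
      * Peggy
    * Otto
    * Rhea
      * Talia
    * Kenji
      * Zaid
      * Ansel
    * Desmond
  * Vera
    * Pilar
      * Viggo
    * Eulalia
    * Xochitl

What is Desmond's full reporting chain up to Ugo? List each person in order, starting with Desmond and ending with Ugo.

Desmond -> Pia -> Ugo

Desmond reports to Pia. Pia reports to Ugo. Ugo is at the top.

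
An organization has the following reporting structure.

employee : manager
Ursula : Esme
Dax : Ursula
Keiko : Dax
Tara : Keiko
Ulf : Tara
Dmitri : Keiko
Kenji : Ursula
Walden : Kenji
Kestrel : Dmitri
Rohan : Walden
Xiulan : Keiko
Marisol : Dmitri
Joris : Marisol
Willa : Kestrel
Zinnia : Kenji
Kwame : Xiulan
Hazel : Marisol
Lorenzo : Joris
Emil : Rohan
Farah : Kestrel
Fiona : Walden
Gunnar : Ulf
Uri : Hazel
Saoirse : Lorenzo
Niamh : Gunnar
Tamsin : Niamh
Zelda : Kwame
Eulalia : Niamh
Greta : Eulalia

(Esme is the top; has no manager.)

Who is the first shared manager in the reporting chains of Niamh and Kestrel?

Niamh's chain of managers is Gunnar, Ulf, Tara, Keiko, Dax, Ursula, Esme. Kestrel's chain of managers is Dmitri, Keiko, Dax, Ursula, Esme. The first manager that appears in both chains is Keiko.

Keiko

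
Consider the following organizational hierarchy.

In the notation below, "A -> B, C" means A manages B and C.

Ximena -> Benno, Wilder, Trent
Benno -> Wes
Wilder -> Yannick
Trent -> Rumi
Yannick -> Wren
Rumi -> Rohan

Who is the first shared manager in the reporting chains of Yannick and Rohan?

Yannick's chain of managers is Wilder, Ximena. Rohan's chain of managers is Rumi, Trent, Ximena. The first manager that appears in both chains is Ximena.

Ximena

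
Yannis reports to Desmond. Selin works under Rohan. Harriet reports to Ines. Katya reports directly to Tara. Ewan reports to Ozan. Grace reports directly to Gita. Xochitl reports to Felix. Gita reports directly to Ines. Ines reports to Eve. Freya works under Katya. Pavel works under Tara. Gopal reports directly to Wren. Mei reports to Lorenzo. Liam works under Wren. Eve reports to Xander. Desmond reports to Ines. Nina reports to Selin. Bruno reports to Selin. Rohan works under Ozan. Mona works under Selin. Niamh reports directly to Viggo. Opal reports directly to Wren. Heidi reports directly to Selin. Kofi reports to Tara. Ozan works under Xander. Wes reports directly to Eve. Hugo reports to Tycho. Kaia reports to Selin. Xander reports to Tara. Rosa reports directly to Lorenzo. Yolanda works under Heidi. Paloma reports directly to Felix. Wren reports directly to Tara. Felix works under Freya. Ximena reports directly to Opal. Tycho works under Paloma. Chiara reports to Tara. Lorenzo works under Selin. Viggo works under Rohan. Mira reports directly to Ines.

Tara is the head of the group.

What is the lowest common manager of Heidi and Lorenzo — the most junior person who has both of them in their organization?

Heidi's chain of managers is Selin, Rohan, Ozan, Xander, Tara. Lorenzo's chain of managers is Selin, Rohan, Ozan, Xander, Tara. The first manager that appears in both chains is Selin.

Selin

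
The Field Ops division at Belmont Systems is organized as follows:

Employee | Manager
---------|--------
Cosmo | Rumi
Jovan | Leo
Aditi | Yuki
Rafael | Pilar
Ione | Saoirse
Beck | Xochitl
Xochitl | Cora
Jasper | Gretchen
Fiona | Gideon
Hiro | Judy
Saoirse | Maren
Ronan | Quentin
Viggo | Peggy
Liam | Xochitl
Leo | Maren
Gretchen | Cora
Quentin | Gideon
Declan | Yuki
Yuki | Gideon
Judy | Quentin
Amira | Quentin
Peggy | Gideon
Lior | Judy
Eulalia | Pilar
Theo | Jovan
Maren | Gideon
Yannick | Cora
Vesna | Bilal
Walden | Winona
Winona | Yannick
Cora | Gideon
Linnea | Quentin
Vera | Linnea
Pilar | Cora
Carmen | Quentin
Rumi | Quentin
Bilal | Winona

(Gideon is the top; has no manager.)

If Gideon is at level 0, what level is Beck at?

3

Chain from Beck up to Gideon: Beck → Xochitl → Cora → Gideon. That is 3 steps up, so Beck is 3 levels below Gideon.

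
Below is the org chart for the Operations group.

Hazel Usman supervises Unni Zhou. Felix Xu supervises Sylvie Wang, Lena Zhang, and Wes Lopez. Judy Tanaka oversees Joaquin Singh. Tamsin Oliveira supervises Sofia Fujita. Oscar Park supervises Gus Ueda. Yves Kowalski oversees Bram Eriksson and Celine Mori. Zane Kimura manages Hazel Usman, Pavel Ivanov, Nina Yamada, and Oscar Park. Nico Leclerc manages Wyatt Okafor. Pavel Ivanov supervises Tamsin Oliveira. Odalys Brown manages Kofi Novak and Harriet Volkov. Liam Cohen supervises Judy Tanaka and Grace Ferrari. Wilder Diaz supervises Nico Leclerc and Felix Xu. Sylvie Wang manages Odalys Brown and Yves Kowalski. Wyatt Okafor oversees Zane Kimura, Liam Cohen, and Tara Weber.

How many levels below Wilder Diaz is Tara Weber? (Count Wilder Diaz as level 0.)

Chain from Tara Weber up to Wilder Diaz: Tara Weber → Wyatt Okafor → Nico Leclerc → Wilder Diaz. That is 3 steps up, so Tara Weber is 3 levels below Wilder Diaz.

3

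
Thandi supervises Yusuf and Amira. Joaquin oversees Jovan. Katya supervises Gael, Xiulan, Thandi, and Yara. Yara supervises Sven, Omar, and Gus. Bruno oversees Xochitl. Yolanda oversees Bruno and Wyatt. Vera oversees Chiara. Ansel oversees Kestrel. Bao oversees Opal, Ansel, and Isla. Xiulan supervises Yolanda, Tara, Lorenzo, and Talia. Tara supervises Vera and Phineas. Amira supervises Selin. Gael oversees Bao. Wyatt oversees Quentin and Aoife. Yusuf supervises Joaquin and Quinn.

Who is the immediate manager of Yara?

Katya

Yara reports directly to Katya.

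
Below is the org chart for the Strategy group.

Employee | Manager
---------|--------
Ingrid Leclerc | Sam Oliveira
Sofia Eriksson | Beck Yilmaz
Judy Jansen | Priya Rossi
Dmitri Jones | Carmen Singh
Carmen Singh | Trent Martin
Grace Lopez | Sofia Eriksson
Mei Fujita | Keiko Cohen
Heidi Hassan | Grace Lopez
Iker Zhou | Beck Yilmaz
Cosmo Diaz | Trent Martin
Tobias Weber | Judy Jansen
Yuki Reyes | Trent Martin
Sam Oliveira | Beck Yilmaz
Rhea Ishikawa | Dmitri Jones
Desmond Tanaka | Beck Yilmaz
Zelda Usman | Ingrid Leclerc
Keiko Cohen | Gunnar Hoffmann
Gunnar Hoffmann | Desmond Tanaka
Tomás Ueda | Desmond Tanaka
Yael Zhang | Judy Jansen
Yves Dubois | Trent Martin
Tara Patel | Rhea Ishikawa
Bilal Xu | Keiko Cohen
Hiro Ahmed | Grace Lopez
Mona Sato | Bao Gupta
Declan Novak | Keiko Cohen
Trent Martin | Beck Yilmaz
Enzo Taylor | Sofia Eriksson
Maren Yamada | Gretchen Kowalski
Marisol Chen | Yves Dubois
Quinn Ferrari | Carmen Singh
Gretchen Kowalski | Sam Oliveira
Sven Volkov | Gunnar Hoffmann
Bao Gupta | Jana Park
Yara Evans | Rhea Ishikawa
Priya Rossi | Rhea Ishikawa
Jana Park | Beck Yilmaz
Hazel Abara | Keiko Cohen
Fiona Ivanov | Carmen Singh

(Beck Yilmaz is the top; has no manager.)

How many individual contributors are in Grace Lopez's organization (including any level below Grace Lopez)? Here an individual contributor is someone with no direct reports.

2

The people in Grace Lopez's organization with no one reporting to them are Hiro Ahmed, Heidi Hassan. That is 2.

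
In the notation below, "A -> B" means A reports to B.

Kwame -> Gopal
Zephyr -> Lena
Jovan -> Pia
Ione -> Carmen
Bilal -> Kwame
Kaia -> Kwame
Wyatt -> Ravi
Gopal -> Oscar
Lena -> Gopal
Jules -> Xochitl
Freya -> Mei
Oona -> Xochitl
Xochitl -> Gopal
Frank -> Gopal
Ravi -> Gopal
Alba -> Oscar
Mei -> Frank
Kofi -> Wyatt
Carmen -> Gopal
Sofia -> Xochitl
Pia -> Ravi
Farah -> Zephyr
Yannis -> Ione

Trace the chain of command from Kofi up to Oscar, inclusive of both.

Kofi reports to Wyatt. Wyatt reports to Ravi. Ravi reports to Gopal. Gopal reports to Oscar. Oscar is at the top.

Kofi -> Wyatt -> Ravi -> Gopal -> Oscar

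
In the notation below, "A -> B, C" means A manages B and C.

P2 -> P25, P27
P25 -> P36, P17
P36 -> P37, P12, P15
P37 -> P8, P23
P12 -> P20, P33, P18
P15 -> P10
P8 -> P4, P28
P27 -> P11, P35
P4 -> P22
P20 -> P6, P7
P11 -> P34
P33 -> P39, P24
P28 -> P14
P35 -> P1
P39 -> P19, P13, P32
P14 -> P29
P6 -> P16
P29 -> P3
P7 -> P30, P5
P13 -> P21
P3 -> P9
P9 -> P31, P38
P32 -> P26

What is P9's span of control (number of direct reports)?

2

P9 directly manages P31, P38. That is 2 direct reports.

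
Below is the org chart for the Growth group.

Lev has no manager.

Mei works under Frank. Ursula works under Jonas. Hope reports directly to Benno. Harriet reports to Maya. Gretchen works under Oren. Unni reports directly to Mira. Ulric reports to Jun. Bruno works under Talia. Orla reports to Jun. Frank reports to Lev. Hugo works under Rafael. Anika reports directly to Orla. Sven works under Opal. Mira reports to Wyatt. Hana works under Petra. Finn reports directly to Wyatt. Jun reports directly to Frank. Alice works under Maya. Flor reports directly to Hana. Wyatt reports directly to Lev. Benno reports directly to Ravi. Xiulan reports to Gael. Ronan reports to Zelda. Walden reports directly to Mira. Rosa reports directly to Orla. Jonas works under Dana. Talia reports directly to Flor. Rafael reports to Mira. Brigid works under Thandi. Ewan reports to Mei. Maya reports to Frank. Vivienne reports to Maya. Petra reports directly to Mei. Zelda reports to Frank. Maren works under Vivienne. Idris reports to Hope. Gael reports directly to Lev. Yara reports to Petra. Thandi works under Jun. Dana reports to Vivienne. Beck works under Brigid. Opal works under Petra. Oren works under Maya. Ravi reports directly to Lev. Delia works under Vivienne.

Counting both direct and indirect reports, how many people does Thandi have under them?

Thandi directly manages Brigid. Under Brigid: Beck (1). That's 2 in total.

2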